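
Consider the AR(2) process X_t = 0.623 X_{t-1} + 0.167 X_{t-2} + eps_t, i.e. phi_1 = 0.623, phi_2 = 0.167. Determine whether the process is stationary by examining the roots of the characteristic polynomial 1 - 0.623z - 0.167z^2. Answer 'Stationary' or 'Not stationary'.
\text{Stationary}

The AR(p) characteristic polynomial is P(z) = 1 - 0.623z - 0.167z^2.
Stationarity requires all roots to lie outside the unit circle, i.e. |z| > 1 for every root.
Set 1 + (-0.623) z + (-0.167) z^2 = 0, i.e. a z^2 + b z + c = 0 with a = -0.167, b = -0.623, c = 1.
Discriminant D = b^2 - 4ac = (-0.623)^2 - 4*(-0.167)*1 = 0.388129 - (-0.668) = 1.056129.
D >= 0, so the roots are real: z = (-b +/- sqrt(D)) / (2a) = (0.623 +/- 1.027681) / (-0.334).
  z_1 = (0.623 + 1.027681) / (-0.334) = -4.9422,   |z_1| = 4.9422.
  z_2 = (0.623 - 1.027681) / (-0.334) = 1.2116,   |z_2| = 1.2116.
Moduli of all roots: 4.9422, 1.2116.
All moduli strictly greater than 1? Yes.
Verdict: Stationary.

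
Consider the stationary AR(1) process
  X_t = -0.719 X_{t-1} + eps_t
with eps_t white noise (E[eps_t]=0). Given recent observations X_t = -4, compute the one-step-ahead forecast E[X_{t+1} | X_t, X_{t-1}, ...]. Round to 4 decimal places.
E[X_{t+1} \mid \mathcal F_t] = 2.8760

For an AR(p) model X_t = c + sum_i phi_i X_{t-i} + eps_t, the
one-step-ahead conditional mean is
  E[X_{t+1} | X_t, ...] = c + sum_i phi_i X_{t+1-i}.
Substitute known values:
  E[X_{t+1} | ...] = (-0.719) * (-4)
                   = 2.8760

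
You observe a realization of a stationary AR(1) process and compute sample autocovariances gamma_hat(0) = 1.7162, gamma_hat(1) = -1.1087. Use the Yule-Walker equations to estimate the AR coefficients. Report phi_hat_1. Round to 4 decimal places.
\hat\phi_{1} = -0.6460

The Yule-Walker equations for an AR(p) process read, in matrix form,
  Gamma_p phi = r_p,   with   (Gamma_p)_{ij} = gamma(|i - j|),
                       (r_p)_i = gamma(i),   i,j = 1..p.
Substitute the sample gammas (Toeplitz matrix and right-hand side of size 1):
  Gamma_p = [[1.7162]]
  r_p     = [-1.1087]
With p = 1 this is the single equation gamma(0) phi_1 = gamma(1):
  phi_hat_1 = gamma(1) / gamma(0) = -1.1087 / 1.7162 = -0.6460.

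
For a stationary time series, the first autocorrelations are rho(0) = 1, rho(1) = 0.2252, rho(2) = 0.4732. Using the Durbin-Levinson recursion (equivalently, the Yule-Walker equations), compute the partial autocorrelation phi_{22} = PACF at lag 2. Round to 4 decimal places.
\phi_{22} = 0.4451

The PACF at lag k is phi_{kk}, the last component of the solution
to the Yule-Walker system G_k phi = r_k where
  (G_k)_{ij} = rho(|i - j|), (r_k)_i = rho(i), i,j = 1..k.
Equivalently, Durbin-Levinson gives phi_{kk} iteratively:
  phi_{11} = rho(1)
  phi_{kk} = [rho(k) - sum_{j=1..k-1} phi_{k-1,j} rho(k-j)]
            / [1 - sum_{j=1..k-1} phi_{k-1,j} rho(j)],
  phi_{k,j} = phi_{k-1,j} - phi_{kk} phi_{k-1,k-j},  j = 1..k-1.
Step k = 1:
  phi_11 = rho(1) = 0.2252.
Step k = 2:
  phi_22 = [rho(2) - phi_11 rho(1)] / [1 - phi_11 rho(1)] = [0.4732 - (0.2252)(0.2252)] / [1 - (0.2252)(0.2252)]
         = 0.42248496 / 0.94928496 = 0.4451.
Therefore phi_{22} = 0.4451.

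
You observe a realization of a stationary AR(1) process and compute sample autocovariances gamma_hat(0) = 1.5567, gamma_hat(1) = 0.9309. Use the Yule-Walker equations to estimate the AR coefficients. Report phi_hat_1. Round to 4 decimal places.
\hat\phi_{1} = 0.5980

The Yule-Walker equations for an AR(p) process read, in matrix form,
  Gamma_p phi = r_p,   with   (Gamma_p)_{ij} = gamma(|i - j|),
                       (r_p)_i = gamma(i),   i,j = 1..p.
Substitute the sample gammas (Toeplitz matrix and right-hand side of size 1):
  Gamma_p = [[1.5567]]
  r_p     = [0.9309]
With p = 1 this is the single equation gamma(0) phi_1 = gamma(1):
  phi_hat_1 = gamma(1) / gamma(0) = 0.9309 / 1.5567 = 0.5980.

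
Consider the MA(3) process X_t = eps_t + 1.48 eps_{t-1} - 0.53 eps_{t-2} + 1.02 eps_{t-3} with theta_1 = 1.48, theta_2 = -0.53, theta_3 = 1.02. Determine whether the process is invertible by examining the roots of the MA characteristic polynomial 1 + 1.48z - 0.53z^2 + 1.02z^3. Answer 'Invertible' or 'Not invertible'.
\text{Not invertible}

The MA(q) characteristic polynomial is P(z) = 1 + 1.48z - 0.53z^2 + 1.02z^3.
Invertibility requires all roots to lie outside the unit circle, i.e. |z| > 1 for every root.
Degree 3: look for a simple real root z0 first, then factor out (1 - z/z0) and solve the remaining quadratic.
Testing z0 = -0.5: P(-0.5) = 1 + (1.48)(-0.5) + (-0.53)(-0.5)^2 + (1.02)(-0.5)^3
  = 1 + (-0.74) + (-0.1325) + (-0.1275) = 0.  So z_0 = -0.5 is a root, |z_0| = 0.5.
Divide out the factor (1 + 2 z) = (1 - z/z0) (since 1/z0 = -2):
  P(z) = (1 + 2 z)(1 + (-0.52) z + (0.51) z^2)
  [check: z-coef -0.52 - (-2) = 1.48; z^2-coef 0.51 - (-2)(-0.52) = -0.53; z^3-coef -(-2)(0.51) = 1.02.]
Remaining roots from the quadratic factor 1 + (-0.52) z + (0.51) z^2:
  Set 1 + (-0.52) z + (0.51) z^2 = 0, i.e. a z^2 + b z + c = 0 with a = 0.51, b = -0.52, c = 1.
  Discriminant D = b^2 - 4ac = (-0.52)^2 - 4*(0.51)*1 = 0.2704 - (2.04) = -1.7696.
  D < 0, so the roots are the complex-conjugate pair z = (-b +/- i sqrt(-D)) / (2a) = 0.5098 +/- 1.3042i.
  For a conjugate pair |z|^2 = z * conj(z) = (product of roots) = c/a = 1/(0.51) = 1.960784, so |z| = sqrt(1.960784) = 1.4003 for both roots.
Moduli of all roots: 0.5000, 1.4003, 1.4003.
All moduli strictly greater than 1? No.
Verdict: Not invertible.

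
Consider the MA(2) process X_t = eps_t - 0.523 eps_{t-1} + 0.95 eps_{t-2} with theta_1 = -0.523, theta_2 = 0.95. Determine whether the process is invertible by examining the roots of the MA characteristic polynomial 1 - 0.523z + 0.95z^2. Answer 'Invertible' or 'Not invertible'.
\text{Invertible}

The MA(q) characteristic polynomial is P(z) = 1 - 0.523z + 0.95z^2.
Invertibility requires all roots to lie outside the unit circle, i.e. |z| > 1 for every root.
Set 1 + (-0.523) z + (0.95) z^2 = 0, i.e. a z^2 + b z + c = 0 with a = 0.95, b = -0.523, c = 1.
Discriminant D = b^2 - 4ac = (-0.523)^2 - 4*(0.95)*1 = 0.273529 - (3.8) = -3.526471.
D < 0, so the roots are the complex-conjugate pair z = (-b +/- i sqrt(-D)) / (2a) = 0.2753 +/- 0.9884i.
For a conjugate pair |z|^2 = z * conj(z) = (product of roots) = c/a = 1/(0.95) = 1.052632, so |z| = sqrt(1.052632) = 1.026 for both roots.
Moduli of all roots: 1.0260, 1.0260.
All moduli strictly greater than 1? Yes.
Verdict: Invertible.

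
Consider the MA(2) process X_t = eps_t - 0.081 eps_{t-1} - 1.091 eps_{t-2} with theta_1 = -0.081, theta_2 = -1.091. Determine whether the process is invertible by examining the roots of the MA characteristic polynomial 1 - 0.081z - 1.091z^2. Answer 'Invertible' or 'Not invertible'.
\text{Not invertible}

The MA(q) characteristic polynomial is P(z) = 1 - 0.081z - 1.091z^2.
Invertibility requires all roots to lie outside the unit circle, i.e. |z| > 1 for every root.
Set 1 + (-0.081) z + (-1.091) z^2 = 0, i.e. a z^2 + b z + c = 0 with a = -1.091, b = -0.081, c = 1.
Discriminant D = b^2 - 4ac = (-0.081)^2 - 4*(-1.091)*1 = 0.006561 - (-4.364) = 4.370561.
D >= 0, so the roots are real: z = (-b +/- sqrt(D)) / (2a) = (0.081 +/- 2.090589) / (-2.182).
  z_1 = (0.081 + 2.090589) / (-2.182) = -0.9952,   |z_1| = 0.9952.
  z_2 = (0.081 - 2.090589) / (-2.182) = 0.921,   |z_2| = 0.921.
Moduli of all roots: 0.9952, 0.9210.
All moduli strictly greater than 1? No.
Verdict: Not invertible.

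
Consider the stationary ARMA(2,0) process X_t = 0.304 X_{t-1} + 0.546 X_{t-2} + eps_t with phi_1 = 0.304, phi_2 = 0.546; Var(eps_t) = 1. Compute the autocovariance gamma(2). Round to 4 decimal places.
\gamma(2) = 1.9359

Multiply the model equation by X_{t-k} and take expectations. With theta_0 = psi_0 = 1 and psi_j the MA(infinity) weights, this gives
  gamma(k) - sum_i phi_i gamma(k-i) = c_k,
  c_k = sigma^2 * sum_{j=k..q} theta_j psi_{j-k}   (c_k = 0 for k > q),
using gamma(-m) = gamma(m).
Pure AR (q = 0): c_0 = sigma^2 = 1, c_k = 0 for k >= 1.
Equations for k = 0, 1, 2 (AR order 2, c_2 = 0):
  (E0) gamma(0) = phi_1 gamma(1) + phi_2 gamma(2) + c_0
  (E1) gamma(1) = phi_1 gamma(0) + phi_2 gamma(1) + c_1
  (E2) gamma(2) = phi_1 gamma(1) + phi_2 gamma(0)
From (E1): gamma(1) = A gamma(0) + B with
  A = phi_1 / (1 - phi_2) = 0.304 / 0.454 = 0.669604,   B = c_1 / (1 - phi_2) = 0 / 0.454 = 0.
Insert (E2) into (E0): gamma(0) (1 - phi_2^2) = phi_1 (1 + phi_2) gamma(1) + c_0.
  phi_1 (1 + phi_2) = (0.304)(1.546) = 0.469984,   1 - phi_2^2 = 0.701884.
Replace gamma(1) by A gamma(0) + B and collect gamma(0):
  gamma(0) [0.701884 - (0.469984)(0.669604)] = c_0 = 1
  gamma(0) * 0.387181 = 1
  gamma(0) = 1 / 0.387181 = 2.582771.
  gamma(1) = A gamma(0) = (0.669604)(2.582771) = 1.729433.
  gamma(2) = phi_1 gamma(1) + phi_2 gamma(0) = (0.304)(1.729433) + (0.546)(2.582771) = 1.93594.
Therefore gamma(2) = 1.9359 (to 4 decimal places).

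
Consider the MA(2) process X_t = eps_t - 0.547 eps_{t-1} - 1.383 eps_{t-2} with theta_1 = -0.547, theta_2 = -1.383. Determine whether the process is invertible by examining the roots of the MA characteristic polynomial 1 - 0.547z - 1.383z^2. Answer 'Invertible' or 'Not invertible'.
\text{Not invertible}

The MA(q) characteristic polynomial is P(z) = 1 - 0.547z - 1.383z^2.
Invertibility requires all roots to lie outside the unit circle, i.e. |z| > 1 for every root.
Set 1 + (-0.547) z + (-1.383) z^2 = 0, i.e. a z^2 + b z + c = 0 with a = -1.383, b = -0.547, c = 1.
Discriminant D = b^2 - 4ac = (-0.547)^2 - 4*(-1.383)*1 = 0.299209 - (-5.532) = 5.831209.
D >= 0, so the roots are real: z = (-b +/- sqrt(D)) / (2a) = (0.547 +/- 2.41479) / (-2.766).
  z_1 = (0.547 + 2.41479) / (-2.766) = -1.0708,   |z_1| = 1.0708.
  z_2 = (0.547 - 2.41479) / (-2.766) = 0.6753,   |z_2| = 0.6753.
Moduli of all roots: 1.0708, 0.6753.
All moduli strictly greater than 1? No.
Verdict: Not invertible.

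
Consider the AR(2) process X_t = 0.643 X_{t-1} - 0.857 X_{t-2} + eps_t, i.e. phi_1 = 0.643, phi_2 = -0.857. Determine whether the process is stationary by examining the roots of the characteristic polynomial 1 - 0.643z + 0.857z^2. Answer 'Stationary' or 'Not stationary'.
\text{Stationary}

The AR(p) characteristic polynomial is P(z) = 1 - 0.643z + 0.857z^2.
Stationarity requires all roots to lie outside the unit circle, i.e. |z| > 1 for every root.
Set 1 + (-0.643) z + (0.857) z^2 = 0, i.e. a z^2 + b z + c = 0 with a = 0.857, b = -0.643, c = 1.
Discriminant D = b^2 - 4ac = (-0.643)^2 - 4*(0.857)*1 = 0.413449 - (3.428) = -3.014551.
D < 0, so the roots are the complex-conjugate pair z = (-b +/- i sqrt(-D)) / (2a) = 0.3751 +/- 1.013i.
For a conjugate pair |z|^2 = z * conj(z) = (product of roots) = c/a = 1/(0.857) = 1.166861, so |z| = sqrt(1.166861) = 1.0802 for both roots.
Moduli of all roots: 1.0802, 1.0802.
All moduli strictly greater than 1? Yes.
Verdict: Stationary.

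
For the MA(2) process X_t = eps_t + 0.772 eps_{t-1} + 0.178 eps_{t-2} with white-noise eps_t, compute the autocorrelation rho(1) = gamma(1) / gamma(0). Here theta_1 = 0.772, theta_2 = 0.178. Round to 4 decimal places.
\rho(1) = 0.5587

For an MA(q) process with theta_0 = 1, the autocovariance is
  gamma(k) = sigma^2 * sum_{i=0..q-k} theta_i * theta_{i+k},
and rho(k) = gamma(k) / gamma(0). Sigma^2 cancels.
  numerator   = (1)*(0.772) + (0.772)*(0.178) = 0.909416.
  denominator = (1)^2 + (0.772)^2 + (0.178)^2 = 1.627668.
  rho(1) = 0.909416 / 1.627668 = 0.5587.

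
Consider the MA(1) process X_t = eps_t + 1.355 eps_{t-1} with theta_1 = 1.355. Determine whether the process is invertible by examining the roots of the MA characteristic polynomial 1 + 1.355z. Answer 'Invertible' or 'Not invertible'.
\text{Not invertible}

The MA(q) characteristic polynomial is P(z) = 1 + 1.355z.
Invertibility requires all roots to lie outside the unit circle, i.e. |z| > 1 for every root.
This is linear in z: 1 + (1.355) z = 0  =>  z = -1/(1.355) = -0.738007,  |z| = 0.738007.
Moduli of all roots: 0.7380.
All moduli strictly greater than 1? No.
Verdict: Not invertible.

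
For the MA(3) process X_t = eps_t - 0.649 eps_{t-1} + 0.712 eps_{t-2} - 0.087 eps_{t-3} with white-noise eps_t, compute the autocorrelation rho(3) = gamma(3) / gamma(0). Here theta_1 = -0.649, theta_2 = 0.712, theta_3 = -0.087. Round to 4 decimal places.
\rho(3) = -0.0449

For an MA(q) process with theta_0 = 1, the autocovariance is
  gamma(k) = sigma^2 * sum_{i=0..q-k} theta_i * theta_{i+k},
and rho(k) = gamma(k) / gamma(0). Sigma^2 cancels.
  numerator   = (1)*(-0.087) = -0.087.
  denominator = (1)^2 + (-0.649)^2 + (0.712)^2 + (-0.087)^2 = 1.935714.
  rho(3) = -0.087 / 1.935714 = -0.0449.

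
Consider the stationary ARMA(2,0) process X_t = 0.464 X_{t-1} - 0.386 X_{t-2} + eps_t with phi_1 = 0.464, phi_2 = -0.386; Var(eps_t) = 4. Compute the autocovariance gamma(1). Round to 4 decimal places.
\gamma(1) = 1.7722

Multiply the model equation by X_{t-k} and take expectations. With theta_0 = psi_0 = 1 and psi_j the MA(infinity) weights, this gives
  gamma(k) - sum_i phi_i gamma(k-i) = c_k,
  c_k = sigma^2 * sum_{j=k..q} theta_j psi_{j-k}   (c_k = 0 for k > q),
using gamma(-m) = gamma(m).
Pure AR (q = 0): c_0 = sigma^2 = 4, c_k = 0 for k >= 1.
Equations for k = 0, 1, 2 (AR order 2, c_2 = 0):
  (E0) gamma(0) = phi_1 gamma(1) + phi_2 gamma(2) + c_0
  (E1) gamma(1) = phi_1 gamma(0) + phi_2 gamma(1) + c_1
  (E2) gamma(2) = phi_1 gamma(1) + phi_2 gamma(0)
From (E1): gamma(1) = A gamma(0) + B with
  A = phi_1 / (1 - phi_2) = 0.464 / 1.386 = 0.334776,   B = c_1 / (1 - phi_2) = 0 / 1.386 = 0.
Insert (E2) into (E0): gamma(0) (1 - phi_2^2) = phi_1 (1 + phi_2) gamma(1) + c_0.
  phi_1 (1 + phi_2) = (0.464)(0.614) = 0.284896,   1 - phi_2^2 = 0.851004.
Replace gamma(1) by A gamma(0) + B and collect gamma(0):
  gamma(0) [0.851004 - (0.284896)(0.334776)] = c_0 = 4
  gamma(0) * 0.755628 = 4
  gamma(0) = 4 / 0.755628 = 5.293613.
  gamma(1) = A gamma(0) = (0.334776)(5.293613) = 1.772176.
Therefore gamma(1) = 1.7722 (to 4 decimal places).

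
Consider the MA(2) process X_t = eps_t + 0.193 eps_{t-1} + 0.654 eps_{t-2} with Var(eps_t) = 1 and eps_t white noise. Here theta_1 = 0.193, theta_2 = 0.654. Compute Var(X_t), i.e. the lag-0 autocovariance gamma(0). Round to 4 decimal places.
\gamma(0) = 1.4650

For an MA(q) process X_t = eps_t + sum_i theta_i eps_{t-i} with
Var(eps_t) = sigma^2, the variance is
  gamma(0) = sigma^2 * (1 + sum_i theta_i^2).
  sum_i theta_i^2 = (0.193)^2 + (0.654)^2 = 0.037249 + 0.427716 = 0.464965.
  gamma(0) = 1 * (1 + 0.464965) = 1 * 1.464965 = 1.464965, which rounds to 1.4650.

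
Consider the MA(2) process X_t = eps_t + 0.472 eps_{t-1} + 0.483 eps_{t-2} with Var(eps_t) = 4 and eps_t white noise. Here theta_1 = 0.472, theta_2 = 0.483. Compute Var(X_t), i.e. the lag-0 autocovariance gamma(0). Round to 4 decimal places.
\gamma(0) = 5.8243

For an MA(q) process X_t = eps_t + sum_i theta_i eps_{t-i} with
Var(eps_t) = sigma^2, the variance is
  gamma(0) = sigma^2 * (1 + sum_i theta_i^2).
  sum_i theta_i^2 = (0.472)^2 + (0.483)^2 = 0.222784 + 0.233289 = 0.456073.
  gamma(0) = 4 * (1 + 0.456073) = 4 * 1.456073 = 5.824292, which rounds to 5.8243.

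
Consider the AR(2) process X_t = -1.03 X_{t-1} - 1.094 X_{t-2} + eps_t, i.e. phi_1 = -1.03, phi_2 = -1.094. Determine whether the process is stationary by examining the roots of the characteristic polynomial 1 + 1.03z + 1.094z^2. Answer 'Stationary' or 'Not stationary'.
\text{Not stationary}

The AR(p) characteristic polynomial is P(z) = 1 + 1.03z + 1.094z^2.
Stationarity requires all roots to lie outside the unit circle, i.e. |z| > 1 for every root.
Set 1 + (1.03) z + (1.094) z^2 = 0, i.e. a z^2 + b z + c = 0 with a = 1.094, b = 1.03, c = 1.
Discriminant D = b^2 - 4ac = (1.03)^2 - 4*(1.094)*1 = 1.0609 - (4.376) = -3.3151.
D < 0, so the roots are the complex-conjugate pair z = (-b +/- i sqrt(-D)) / (2a) = -0.4707 +/- 0.8321i.
For a conjugate pair |z|^2 = z * conj(z) = (product of roots) = c/a = 1/(1.094) = 0.914077, so |z| = sqrt(0.914077) = 0.9561 for both roots.
Moduli of all roots: 0.9561, 0.9561.
All moduli strictly greater than 1? No.
Verdict: Not stationary.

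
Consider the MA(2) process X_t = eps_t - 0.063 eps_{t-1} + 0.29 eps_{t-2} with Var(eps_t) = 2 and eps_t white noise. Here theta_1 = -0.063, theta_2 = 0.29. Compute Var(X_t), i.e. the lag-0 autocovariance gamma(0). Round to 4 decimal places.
\gamma(0) = 2.1761

For an MA(q) process X_t = eps_t + sum_i theta_i eps_{t-i} with
Var(eps_t) = sigma^2, the variance is
  gamma(0) = sigma^2 * (1 + sum_i theta_i^2).
  sum_i theta_i^2 = (-0.063)^2 + (0.29)^2 = 0.003969 + 0.0841 = 0.088069.
  gamma(0) = 2 * (1 + 0.088069) = 2 * 1.088069 = 2.176138, which rounds to 2.1761.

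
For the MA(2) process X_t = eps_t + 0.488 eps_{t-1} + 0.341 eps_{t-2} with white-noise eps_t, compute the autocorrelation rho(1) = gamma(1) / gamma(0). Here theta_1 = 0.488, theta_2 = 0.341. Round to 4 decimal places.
\rho(1) = 0.4832

For an MA(q) process with theta_0 = 1, the autocovariance is
  gamma(k) = sigma^2 * sum_{i=0..q-k} theta_i * theta_{i+k},
and rho(k) = gamma(k) / gamma(0). Sigma^2 cancels.
  numerator   = (1)*(0.488) + (0.488)*(0.341) = 0.654408.
  denominator = (1)^2 + (0.488)^2 + (0.341)^2 = 1.354425.
  rho(1) = 0.654408 / 1.354425 = 0.4832.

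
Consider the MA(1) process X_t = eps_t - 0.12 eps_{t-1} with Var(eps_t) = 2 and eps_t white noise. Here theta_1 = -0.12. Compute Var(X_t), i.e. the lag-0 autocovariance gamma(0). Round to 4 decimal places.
\gamma(0) = 2.0288

For an MA(q) process X_t = eps_t + sum_i theta_i eps_{t-i} with
Var(eps_t) = sigma^2, the variance is
  gamma(0) = sigma^2 * (1 + sum_i theta_i^2).
  sum_i theta_i^2 = (-0.12)^2 = 0.0144.
  gamma(0) = 2 * (1 + 0.0144) = 2 * 1.0144 = 2.0288.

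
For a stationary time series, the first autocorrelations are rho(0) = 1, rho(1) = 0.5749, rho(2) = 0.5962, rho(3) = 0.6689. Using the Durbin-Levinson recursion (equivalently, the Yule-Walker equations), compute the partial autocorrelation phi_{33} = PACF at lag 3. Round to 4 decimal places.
\phi_{33} = 0.4149

The PACF at lag k is phi_{kk}, the last component of the solution
to the Yule-Walker system G_k phi = r_k where
  (G_k)_{ij} = rho(|i - j|), (r_k)_i = rho(i), i,j = 1..k.
Equivalently, Durbin-Levinson gives phi_{kk} iteratively:
  phi_{11} = rho(1)
  phi_{kk} = [rho(k) - sum_{j=1..k-1} phi_{k-1,j} rho(k-j)]
            / [1 - sum_{j=1..k-1} phi_{k-1,j} rho(j)],
  phi_{k,j} = phi_{k-1,j} - phi_{kk} phi_{k-1,k-j},  j = 1..k-1.
Step k = 1:
  phi_11 = rho(1) = 0.5749.
Step k = 2:
  phi_22 = [rho(2) - phi_11 rho(1)] / [1 - phi_11 rho(1)] = [0.5962 - (0.5749)(0.5749)] / [1 - (0.5749)(0.5749)]
         = 0.26568999 / 0.66948999 = 0.396854.
  Update: phi_21 = phi_11 - phi_22 phi_11 = 0.5749 - (0.396854)(0.5749) = 0.346748.
Step k = 3:
  phi_33 = [rho(3) - phi_21 rho(2) - phi_22 rho(1)] / [1 - phi_21 rho(1) - phi_22 rho(2)]
    numerator   = 0.6689 - (0.346748)(0.5962) - (0.396854)(0.5749) = 0.23401703
    denominator = 1 - (0.346748)(0.5749) - (0.396854)(0.5962) = 0.56404977
  phi_33 = 0.23401703 / 0.56404977 = 0.4149.
Therefore phi_{33} = 0.4149.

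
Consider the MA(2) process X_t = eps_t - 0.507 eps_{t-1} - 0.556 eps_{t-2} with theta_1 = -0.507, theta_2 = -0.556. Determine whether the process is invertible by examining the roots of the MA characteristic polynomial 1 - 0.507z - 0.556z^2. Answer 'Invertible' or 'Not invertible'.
\text{Not invertible}

The MA(q) characteristic polynomial is P(z) = 1 - 0.507z - 0.556z^2.
Invertibility requires all roots to lie outside the unit circle, i.e. |z| > 1 for every root.
Set 1 + (-0.507) z + (-0.556) z^2 = 0, i.e. a z^2 + b z + c = 0 with a = -0.556, b = -0.507, c = 1.
Discriminant D = b^2 - 4ac = (-0.507)^2 - 4*(-0.556)*1 = 0.257049 - (-2.224) = 2.481049.
D >= 0, so the roots are real: z = (-b +/- sqrt(D)) / (2a) = (0.507 +/- 1.575135) / (-1.112).
  z_1 = (0.507 + 1.575135) / (-1.112) = -1.8724,   |z_1| = 1.8724.
  z_2 = (0.507 - 1.575135) / (-1.112) = 0.9606,   |z_2| = 0.9606.
Moduli of all roots: 1.8724, 0.9606.
All moduli strictly greater than 1? No.
Verdict: Not invertible.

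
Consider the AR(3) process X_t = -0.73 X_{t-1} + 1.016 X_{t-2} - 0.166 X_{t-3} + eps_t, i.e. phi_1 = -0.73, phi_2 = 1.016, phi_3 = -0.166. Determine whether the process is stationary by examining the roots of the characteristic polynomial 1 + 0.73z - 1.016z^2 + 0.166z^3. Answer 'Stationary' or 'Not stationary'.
\text{Not stationary}

The AR(p) characteristic polynomial is P(z) = 1 + 0.73z - 1.016z^2 + 0.166z^3.
Stationarity requires all roots to lie outside the unit circle, i.e. |z| > 1 for every root.
Degree 3: look for a simple real root z0 first, then factor out (1 - z/z0) and solve the remaining quadratic.
Testing z0 = 5: P(5) = 1 + (0.73)(5) + (-1.016)(5)^2 + (0.166)(5)^3
  = 1 + (3.65) + (-25.4) + (20.75) = 0.  So z_0 = 5 is a root, |z_0| = 5.
Divide out the factor (1 - 0.2 z) = (1 - z/z0) (since 1/z0 = 0.2):
  P(z) = (1 - 0.2 z)(1 + (0.93) z + (-0.83) z^2)
  [check: z-coef 0.93 - (0.2) = 0.73; z^2-coef -0.83 - (0.2)(0.93) = -1.016; z^3-coef -(0.2)(-0.83) = 0.166.]
Remaining roots from the quadratic factor 1 + (0.93) z + (-0.83) z^2:
  Set 1 + (0.93) z + (-0.83) z^2 = 0, i.e. a z^2 + b z + c = 0 with a = -0.83, b = 0.93, c = 1.
  Discriminant D = b^2 - 4ac = (0.93)^2 - 4*(-0.83)*1 = 0.8649 - (-3.32) = 4.1849.
  D >= 0, so the roots are real: z = (-b +/- sqrt(D)) / (2a) = (-0.93 +/- 2.045703) / (-1.66).
    z_1 = (-0.93 + 2.045703) / (-1.66) = -0.6721,   |z_1| = 0.6721.
    z_2 = (-0.93 - 2.045703) / (-1.66) = 1.7926,   |z_2| = 1.7926.
Moduli of all roots: 5.0000, 0.6721, 1.7926.
All moduli strictly greater than 1? No.
Verdict: Not stationary.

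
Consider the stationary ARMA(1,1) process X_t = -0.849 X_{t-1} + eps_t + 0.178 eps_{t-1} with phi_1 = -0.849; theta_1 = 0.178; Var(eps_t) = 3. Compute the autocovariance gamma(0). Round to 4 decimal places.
\gamma(0) = 7.8379

Multiply the model equation by X_{t-k} and take expectations. With theta_0 = psi_0 = 1 and psi_j the MA(infinity) weights, this gives
  gamma(k) - sum_i phi_i gamma(k-i) = c_k,
  c_k = sigma^2 * sum_{j=k..q} theta_j psi_{j-k}   (c_k = 0 for k > q),
using gamma(-m) = gamma(m).
psi-weights needed (psi_j = theta_j + sum_i phi_i psi_{j-i}):
  psi_1 = theta_1 + phi_1 = 0.178 + (-0.849) = -0.671
Right-hand sides:
  c_0 = sigma^2 (1 + theta_1 psi_1) = 3 * (1 + (0.178)(-0.671)) = 3 * 0.880562 = 2.641686
  c_1 = sigma^2 theta_1 = 3 * (0.178) = 0.534
  c_2 = 0
Equations for k = 0 and k = 1 (AR order 1):
  gamma(0) = phi_1 gamma(1) + c_0
  gamma(1) = phi_1 gamma(0) + c_1
Substituting the second into the first: gamma(0) (1 - phi_1^2) = c_0 + phi_1 c_1, so
  gamma(0) = (c_0 + phi_1 c_1) / (1 - phi_1^2) = (2.641686 + (-0.849)(0.534)) / (1 - (-0.849)^2) = 2.18832 / 0.279199 = 7.83785.
Therefore gamma(0) = 7.8379 (to 4 decimal places).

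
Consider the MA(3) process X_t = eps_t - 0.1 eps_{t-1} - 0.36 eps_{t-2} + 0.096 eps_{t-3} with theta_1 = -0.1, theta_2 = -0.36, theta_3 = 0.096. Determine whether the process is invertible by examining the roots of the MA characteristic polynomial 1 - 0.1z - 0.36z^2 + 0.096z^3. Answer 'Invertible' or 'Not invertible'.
\text{Invertible}

The MA(q) characteristic polynomial is P(z) = 1 - 0.1z - 0.36z^2 + 0.096z^3.
Invertibility requires all roots to lie outside the unit circle, i.e. |z| > 1 for every root.
Degree 3: look for a simple real root z0 first, then factor out (1 - z/z0) and solve the remaining quadratic.
Testing z0 = 2.5: P(2.5) = 1 + (-0.1)(2.5) + (-0.36)(2.5)^2 + (0.096)(2.5)^3
  = 1 + (-0.25) + (-2.25) + (1.5) = 0.  So z_0 = 2.5 is a root, |z_0| = 2.5.
Divide out the factor (1 - 0.4 z) = (1 - z/z0) (since 1/z0 = 0.4):
  P(z) = (1 - 0.4 z)(1 + (0.3) z + (-0.24) z^2)
  [check: z-coef 0.3 - (0.4) = -0.1; z^2-coef -0.24 - (0.4)(0.3) = -0.36; z^3-coef -(0.4)(-0.24) = 0.096.]
Remaining roots from the quadratic factor 1 + (0.3) z + (-0.24) z^2:
  Set 1 + (0.3) z + (-0.24) z^2 = 0, i.e. a z^2 + b z + c = 0 with a = -0.24, b = 0.3, c = 1.
  Discriminant D = b^2 - 4ac = (0.3)^2 - 4*(-0.24)*1 = 0.09 - (-0.96) = 1.05.
  D >= 0, so the roots are real: z = (-b +/- sqrt(D)) / (2a) = (-0.3 +/- 1.024695) / (-0.48).
    z_1 = (-0.3 + 1.024695) / (-0.48) = -1.5098,   |z_1| = 1.5098.
    z_2 = (-0.3 - 1.024695) / (-0.48) = 2.7598,   |z_2| = 2.7598.
Moduli of all roots: 2.5000, 1.5098, 2.7598.
All moduli strictly greater than 1? Yes.
Verdict: Invertible.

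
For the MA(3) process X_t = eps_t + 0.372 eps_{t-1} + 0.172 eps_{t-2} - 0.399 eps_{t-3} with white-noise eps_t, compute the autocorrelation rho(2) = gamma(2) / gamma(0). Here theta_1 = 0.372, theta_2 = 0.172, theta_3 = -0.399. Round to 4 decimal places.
\rho(2) = 0.0178

For an MA(q) process with theta_0 = 1, the autocovariance is
  gamma(k) = sigma^2 * sum_{i=0..q-k} theta_i * theta_{i+k},
and rho(k) = gamma(k) / gamma(0). Sigma^2 cancels.
  numerator   = (1)*(0.172) + (0.372)*(-0.399) = 0.023572.
  denominator = (1)^2 + (0.372)^2 + (0.172)^2 + (-0.399)^2 = 1.327169.
  rho(2) = 0.023572 / 1.327169 = 0.0178.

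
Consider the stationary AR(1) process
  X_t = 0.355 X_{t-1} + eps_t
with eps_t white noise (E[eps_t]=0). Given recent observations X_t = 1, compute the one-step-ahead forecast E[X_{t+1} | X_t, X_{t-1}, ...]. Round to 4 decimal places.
E[X_{t+1} \mid \mathcal F_t] = 0.3550

For an AR(p) model X_t = c + sum_i phi_i X_{t-i} + eps_t, the
one-step-ahead conditional mean is
  E[X_{t+1} | X_t, ...] = c + sum_i phi_i X_{t+1-i}.
Substitute known values:
  E[X_{t+1} | ...] = (0.355) * (1)
                   = 0.3550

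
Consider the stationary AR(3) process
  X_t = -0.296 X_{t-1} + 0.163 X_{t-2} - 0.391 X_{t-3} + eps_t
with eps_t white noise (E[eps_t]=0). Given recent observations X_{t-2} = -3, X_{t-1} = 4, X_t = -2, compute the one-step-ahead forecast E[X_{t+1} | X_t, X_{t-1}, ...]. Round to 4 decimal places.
E[X_{t+1} \mid \mathcal F_t] = 2.4170

For an AR(p) model X_t = c + sum_i phi_i X_{t-i} + eps_t, the
one-step-ahead conditional mean is
  E[X_{t+1} | X_t, ...] = c + sum_i phi_i X_{t+1-i}.
Substitute known values:
  E[X_{t+1} | ...] = (-0.296) * (-2) + (0.163) * (4) + (-0.391) * (-3)
                   = 2.4170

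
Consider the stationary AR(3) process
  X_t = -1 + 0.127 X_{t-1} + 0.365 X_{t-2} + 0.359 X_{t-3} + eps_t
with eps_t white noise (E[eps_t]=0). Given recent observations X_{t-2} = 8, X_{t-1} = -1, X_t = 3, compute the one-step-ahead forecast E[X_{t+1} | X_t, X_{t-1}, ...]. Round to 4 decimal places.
E[X_{t+1} \mid \mathcal F_t] = 1.8880

For an AR(p) model X_t = c + sum_i phi_i X_{t-i} + eps_t, the
one-step-ahead conditional mean is
  E[X_{t+1} | X_t, ...] = c + sum_i phi_i X_{t+1-i}.
Substitute known values:
  E[X_{t+1} | ...] = -1 + (0.127) * (3) + (0.365) * (-1) + (0.359) * (8)
                   = 1.8880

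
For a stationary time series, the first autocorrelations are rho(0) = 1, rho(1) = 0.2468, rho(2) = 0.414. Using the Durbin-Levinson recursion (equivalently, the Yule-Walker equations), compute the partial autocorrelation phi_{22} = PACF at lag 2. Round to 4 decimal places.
\phi_{22} = 0.3760

The PACF at lag k is phi_{kk}, the last component of the solution
to the Yule-Walker system G_k phi = r_k where
  (G_k)_{ij} = rho(|i - j|), (r_k)_i = rho(i), i,j = 1..k.
Equivalently, Durbin-Levinson gives phi_{kk} iteratively:
  phi_{11} = rho(1)
  phi_{kk} = [rho(k) - sum_{j=1..k-1} phi_{k-1,j} rho(k-j)]
            / [1 - sum_{j=1..k-1} phi_{k-1,j} rho(j)],
  phi_{k,j} = phi_{k-1,j} - phi_{kk} phi_{k-1,k-j},  j = 1..k-1.
Step k = 1:
  phi_11 = rho(1) = 0.2468.
Step k = 2:
  phi_22 = [rho(2) - phi_11 rho(1)] / [1 - phi_11 rho(1)] = [0.414 - (0.2468)(0.2468)] / [1 - (0.2468)(0.2468)]
         = 0.35308976 / 0.93908976 = 0.376.
Therefore phi_{22} = 0.3760.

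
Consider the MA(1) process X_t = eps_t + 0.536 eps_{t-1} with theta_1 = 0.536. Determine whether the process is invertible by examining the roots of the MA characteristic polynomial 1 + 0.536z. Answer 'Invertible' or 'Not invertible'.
\text{Invertible}

The MA(q) characteristic polynomial is P(z) = 1 + 0.536z.
Invertibility requires all roots to lie outside the unit circle, i.e. |z| > 1 for every root.
This is linear in z: 1 + (0.536) z = 0  =>  z = -1/(0.536) = -1.865672,  |z| = 1.865672.
Moduli of all roots: 1.8657.
All moduli strictly greater than 1? Yes.
Verdict: Invertible.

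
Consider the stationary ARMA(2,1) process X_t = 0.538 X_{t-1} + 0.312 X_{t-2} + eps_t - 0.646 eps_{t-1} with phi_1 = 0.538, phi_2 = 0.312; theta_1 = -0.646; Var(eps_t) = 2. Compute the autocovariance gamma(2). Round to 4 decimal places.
\gamma(2) = 0.6904

Multiply the model equation by X_{t-k} and take expectations. With theta_0 = psi_0 = 1 and psi_j the MA(infinity) weights, this gives
  gamma(k) - sum_i phi_i gamma(k-i) = c_k,
  c_k = sigma^2 * sum_{j=k..q} theta_j psi_{j-k}   (c_k = 0 for k > q),
using gamma(-m) = gamma(m).
psi-weights needed (psi_j = theta_j + sum_i phi_i psi_{j-i}):
  psi_1 = theta_1 + phi_1 = -0.646 + (0.538) = -0.108
Right-hand sides:
  c_0 = sigma^2 (1 + theta_1 psi_1) = 2 * (1 + (-0.646)(-0.108)) = 2 * 1.069768 = 2.139536
  c_1 = sigma^2 theta_1 = 2 * (-0.646) = -1.292
  c_2 = 0
Equations for k = 0, 1, 2 (AR order 2, c_2 = 0):
  (E0) gamma(0) = phi_1 gamma(1) + phi_2 gamma(2) + c_0
  (E1) gamma(1) = phi_1 gamma(0) + phi_2 gamma(1) + c_1
  (E2) gamma(2) = phi_1 gamma(1) + phi_2 gamma(0)
From (E1): gamma(1) = A gamma(0) + B with
  A = phi_1 / (1 - phi_2) = 0.538 / 0.688 = 0.781977,   B = c_1 / (1 - phi_2) = -1.292 / 0.688 = -1.877907.
Insert (E2) into (E0): gamma(0) (1 - phi_2^2) = phi_1 (1 + phi_2) gamma(1) + c_0.
  phi_1 (1 + phi_2) = (0.538)(1.312) = 0.705856,   1 - phi_2^2 = 0.902656.
Replace gamma(1) by A gamma(0) + B and collect gamma(0):
  gamma(0) [0.902656 - (0.705856)(0.781977)] = (0.705856)(-1.877907) + 2.139536
  gamma(0) * 0.350693 = 0.814004
  gamma(0) = 0.814004 / 0.350693 = 2.32113.
  gamma(1) = A gamma(0) + B = (0.781977)(2.32113) + (-1.877907) = -0.062837.
  gamma(2) = phi_1 gamma(1) + phi_2 gamma(0) = (0.538)(-0.062837) + (0.312)(2.32113) = 0.690386.
Therefore gamma(2) = 0.6904 (to 4 decimal places).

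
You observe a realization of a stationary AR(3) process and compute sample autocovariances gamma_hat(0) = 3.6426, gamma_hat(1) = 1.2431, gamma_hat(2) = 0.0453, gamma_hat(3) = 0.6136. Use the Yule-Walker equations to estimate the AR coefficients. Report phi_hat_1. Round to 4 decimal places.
\hat\phi_{1} = 0.4090

The Yule-Walker equations for an AR(p) process read, in matrix form,
  Gamma_p phi = r_p,   with   (Gamma_p)_{ij} = gamma(|i - j|),
                       (r_p)_i = gamma(i),   i,j = 1..p.
Substitute the sample gammas (Toeplitz matrix and right-hand side of size 3):
  Gamma_p = [[3.6426, 1.2431, 0.0453], [1.2431, 3.6426, 1.2431], [0.0453, 1.2431, 3.6426]]
  r_p     = [1.2431, 0.0453, 0.6136]
Written out (R1..R3):
  (R1) 3.6426 phi_1 + 1.2431 phi_2 + 0.0453 phi_3 = 1.2431
  (R2) 1.2431 phi_1 + 3.6426 phi_2 + 1.2431 phi_3 = 0.0453
  (R3) 0.0453 phi_1 + 1.2431 phi_2 + 3.6426 phi_3 = 0.6136
Gaussian elimination:
  R2 <- R2 - (1.2431/3.6426) R1 = R2 - (0.341267) R1:  3.218371 phi_2 + 1.227641 phi_3 = -0.378929
  R3 <- R3 - (0.0453/3.6426) R1 = R3 - (0.012436) R1:  1.227641 phi_2 + 3.642037 phi_3 = 0.598141
  R3 <- R3 - (1.227641/3.218371) R2 = R3 - (0.381448) R2:  3.173756 phi_3 = 0.742682
Back-substitution:
  phi_hat_3 = 0.742682 / 3.173756 = 0.234007
  phi_hat_2 = (-0.378929 - (1.227641)(0.234007)) / 3.218371 = -0.207001
  phi_hat_1 = (1.2431 - (1.2431)(-0.207001) - (0.0453)(0.234007)) / 3.6426 = 0.409
So phi_hat = [0.4090, -0.2070, 0.2340].
Therefore phi_hat_1 = 0.4090.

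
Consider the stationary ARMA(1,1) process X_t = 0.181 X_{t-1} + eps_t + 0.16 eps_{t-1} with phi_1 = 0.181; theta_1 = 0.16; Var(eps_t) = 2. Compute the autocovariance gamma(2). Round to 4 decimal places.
\gamma(2) = 0.1313

Multiply the model equation by X_{t-k} and take expectations. With theta_0 = psi_0 = 1 and psi_j the MA(infinity) weights, this gives
  gamma(k) - sum_i phi_i gamma(k-i) = c_k,
  c_k = sigma^2 * sum_{j=k..q} theta_j psi_{j-k}   (c_k = 0 for k > q),
using gamma(-m) = gamma(m).
psi-weights needed (psi_j = theta_j + sum_i phi_i psi_{j-i}):
  psi_1 = theta_1 + phi_1 = 0.16 + (0.181) = 0.341
Right-hand sides:
  c_0 = sigma^2 (1 + theta_1 psi_1) = 2 * (1 + (0.16)(0.341)) = 2 * 1.05456 = 2.10912
  c_1 = sigma^2 theta_1 = 2 * (0.16) = 0.32
  c_2 = 0
Equations for k = 0 and k = 1 (AR order 1):
  gamma(0) = phi_1 gamma(1) + c_0
  gamma(1) = phi_1 gamma(0) + c_1
Substituting the second into the first: gamma(0) (1 - phi_1^2) = c_0 + phi_1 c_1, so
  gamma(0) = (c_0 + phi_1 c_1) / (1 - phi_1^2) = (2.10912 + (0.181)(0.32)) / (1 - (0.181)^2) = 2.16704 / 0.967239 = 2.240439.
  gamma(1) = phi_1 gamma(0) + c_1 = (0.181)(2.240439) + (0.32) = 0.725519.
For k = 2 (> q): gamma(2) = phi_1 gamma(1) = (0.181)(0.725519) = 0.131319.
Therefore gamma(2) = 0.1313 (to 4 decimal places).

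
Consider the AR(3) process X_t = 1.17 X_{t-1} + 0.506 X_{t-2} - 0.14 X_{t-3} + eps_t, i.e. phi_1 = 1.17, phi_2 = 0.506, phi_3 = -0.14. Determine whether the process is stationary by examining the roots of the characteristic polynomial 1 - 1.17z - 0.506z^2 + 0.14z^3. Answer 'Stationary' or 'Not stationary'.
\text{Not stationary}

The AR(p) characteristic polynomial is P(z) = 1 - 1.17z - 0.506z^2 + 0.14z^3.
Stationarity requires all roots to lie outside the unit circle, i.e. |z| > 1 for every root.
Degree 3: look for a simple real root z0 first, then factor out (1 - z/z0) and solve the remaining quadratic.
Testing z0 = 5: P(5) = 1 + (-1.17)(5) + (-0.506)(5)^2 + (0.14)(5)^3
  = 1 + (-5.85) + (-12.65) + (17.5) = 0.  So z_0 = 5 is a root, |z_0| = 5.
Divide out the factor (1 - 0.2 z) = (1 - z/z0) (since 1/z0 = 0.2):
  P(z) = (1 - 0.2 z)(1 + (-0.97) z + (-0.7) z^2)
  [check: z-coef -0.97 - (0.2) = -1.17; z^2-coef -0.7 - (0.2)(-0.97) = -0.506; z^3-coef -(0.2)(-0.7) = 0.14.]
Remaining roots from the quadratic factor 1 + (-0.97) z + (-0.7) z^2:
  Set 1 + (-0.97) z + (-0.7) z^2 = 0, i.e. a z^2 + b z + c = 0 with a = -0.7, b = -0.97, c = 1.
  Discriminant D = b^2 - 4ac = (-0.97)^2 - 4*(-0.7)*1 = 0.9409 - (-2.8) = 3.7409.
  D >= 0, so the roots are real: z = (-b +/- sqrt(D)) / (2a) = (0.97 +/- 1.934141) / (-1.4).
    z_1 = (0.97 + 1.934141) / (-1.4) = -2.0744,   |z_1| = 2.0744.
    z_2 = (0.97 - 1.934141) / (-1.4) = 0.6887,   |z_2| = 0.6887.
Moduli of all roots: 5.0000, 2.0744, 0.6887.
All moduli strictly greater than 1? No.
Verdict: Not stationary.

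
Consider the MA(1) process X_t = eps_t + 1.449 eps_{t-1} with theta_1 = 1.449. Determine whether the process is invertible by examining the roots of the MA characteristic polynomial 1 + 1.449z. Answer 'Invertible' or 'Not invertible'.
\text{Not invertible}

The MA(q) characteristic polynomial is P(z) = 1 + 1.449z.
Invertibility requires all roots to lie outside the unit circle, i.e. |z| > 1 for every root.
This is linear in z: 1 + (1.449) z = 0  =>  z = -1/(1.449) = -0.690131,  |z| = 0.690131.
Moduli of all roots: 0.6901.
All moduli strictly greater than 1? No.
Verdict: Not invertible.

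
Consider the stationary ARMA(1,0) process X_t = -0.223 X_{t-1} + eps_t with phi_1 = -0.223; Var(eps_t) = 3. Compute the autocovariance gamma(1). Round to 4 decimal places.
\gamma(1) = -0.7040

Multiply the model equation by X_{t-k} and take expectations. With theta_0 = psi_0 = 1 and psi_j the MA(infinity) weights, this gives
  gamma(k) - sum_i phi_i gamma(k-i) = c_k,
  c_k = sigma^2 * sum_{j=k..q} theta_j psi_{j-k}   (c_k = 0 for k > q),
using gamma(-m) = gamma(m).
Pure AR (q = 0): c_0 = sigma^2 = 3, c_k = 0 for k >= 1.
Equations for k = 0 and k = 1 (AR order 1):
  gamma(0) = phi_1 gamma(1) + c_0
  gamma(1) = phi_1 gamma(0) + c_1
Substituting the second into the first: gamma(0) (1 - phi_1^2) = c_0 + phi_1 c_1, so
  gamma(0) = c_0 / (1 - phi_1^2) = 3 / (1 - (-0.223)^2) = 3 / 0.950271 = 3.156994.
  gamma(1) = phi_1 gamma(0) = (-0.223)(3.156994) = -0.70401.
Therefore gamma(1) = -0.7040 (to 4 decimal places).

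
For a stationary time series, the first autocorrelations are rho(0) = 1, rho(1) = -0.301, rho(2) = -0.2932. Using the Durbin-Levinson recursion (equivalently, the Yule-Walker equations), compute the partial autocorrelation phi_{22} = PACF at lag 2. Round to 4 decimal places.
\phi_{22} = -0.4220

The PACF at lag k is phi_{kk}, the last component of the solution
to the Yule-Walker system G_k phi = r_k where
  (G_k)_{ij} = rho(|i - j|), (r_k)_i = rho(i), i,j = 1..k.
Equivalently, Durbin-Levinson gives phi_{kk} iteratively:
  phi_{11} = rho(1)
  phi_{kk} = [rho(k) - sum_{j=1..k-1} phi_{k-1,j} rho(k-j)]
            / [1 - sum_{j=1..k-1} phi_{k-1,j} rho(j)],
  phi_{k,j} = phi_{k-1,j} - phi_{kk} phi_{k-1,k-j},  j = 1..k-1.
Step k = 1:
  phi_11 = rho(1) = -0.301.
Step k = 2:
  phi_22 = [rho(2) - phi_11 rho(1)] / [1 - phi_11 rho(1)] = [-0.2932 - (-0.301)(-0.301)] / [1 - (-0.301)(-0.301)]
         = -0.383801 / 0.909399 = -0.422.
Therefore phi_{22} = -0.4220.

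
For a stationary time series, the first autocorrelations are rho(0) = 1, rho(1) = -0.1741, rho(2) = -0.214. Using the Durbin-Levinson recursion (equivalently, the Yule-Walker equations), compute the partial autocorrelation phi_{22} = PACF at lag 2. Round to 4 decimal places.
\phi_{22} = -0.2519

The PACF at lag k is phi_{kk}, the last component of the solution
to the Yule-Walker system G_k phi = r_k where
  (G_k)_{ij} = rho(|i - j|), (r_k)_i = rho(i), i,j = 1..k.
Equivalently, Durbin-Levinson gives phi_{kk} iteratively:
  phi_{11} = rho(1)
  phi_{kk} = [rho(k) - sum_{j=1..k-1} phi_{k-1,j} rho(k-j)]
            / [1 - sum_{j=1..k-1} phi_{k-1,j} rho(j)],
  phi_{k,j} = phi_{k-1,j} - phi_{kk} phi_{k-1,k-j},  j = 1..k-1.
Step k = 1:
  phi_11 = rho(1) = -0.1741.
Step k = 2:
  phi_22 = [rho(2) - phi_11 rho(1)] / [1 - phi_11 rho(1)] = [-0.214 - (-0.1741)(-0.1741)] / [1 - (-0.1741)(-0.1741)]
         = -0.24431081 / 0.96968919 = -0.2519.
Therefore phi_{22} = -0.2519.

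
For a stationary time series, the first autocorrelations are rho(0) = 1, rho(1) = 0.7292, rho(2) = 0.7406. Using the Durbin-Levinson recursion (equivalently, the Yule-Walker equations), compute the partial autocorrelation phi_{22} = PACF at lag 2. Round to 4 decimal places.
\phi_{22} = 0.4460

The PACF at lag k is phi_{kk}, the last component of the solution
to the Yule-Walker system G_k phi = r_k where
  (G_k)_{ij} = rho(|i - j|), (r_k)_i = rho(i), i,j = 1..k.
Equivalently, Durbin-Levinson gives phi_{kk} iteratively:
  phi_{11} = rho(1)
  phi_{kk} = [rho(k) - sum_{j=1..k-1} phi_{k-1,j} rho(k-j)]
            / [1 - sum_{j=1..k-1} phi_{k-1,j} rho(j)],
  phi_{k,j} = phi_{k-1,j} - phi_{kk} phi_{k-1,k-j},  j = 1..k-1.
Step k = 1:
  phi_11 = rho(1) = 0.7292.
Step k = 2:
  phi_22 = [rho(2) - phi_11 rho(1)] / [1 - phi_11 rho(1)] = [0.7406 - (0.7292)(0.7292)] / [1 - (0.7292)(0.7292)]
         = 0.20886736 / 0.46826736 = 0.446.
Therefore phi_{22} = 0.4460.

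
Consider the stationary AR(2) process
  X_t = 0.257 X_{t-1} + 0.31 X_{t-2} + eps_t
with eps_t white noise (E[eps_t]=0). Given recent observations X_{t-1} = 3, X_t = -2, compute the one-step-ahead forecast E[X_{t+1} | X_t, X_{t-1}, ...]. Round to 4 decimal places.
E[X_{t+1} \mid \mathcal F_t] = 0.4160

For an AR(p) model X_t = c + sum_i phi_i X_{t-i} + eps_t, the
one-step-ahead conditional mean is
  E[X_{t+1} | X_t, ...] = c + sum_i phi_i X_{t+1-i}.
Substitute known values:
  E[X_{t+1} | ...] = (0.257) * (-2) + (0.31) * (3)
                   = 0.4160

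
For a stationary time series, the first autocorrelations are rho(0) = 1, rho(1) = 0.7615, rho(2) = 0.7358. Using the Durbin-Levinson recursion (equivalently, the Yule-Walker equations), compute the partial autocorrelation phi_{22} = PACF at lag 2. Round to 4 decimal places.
\phi_{22} = 0.3711

The PACF at lag k is phi_{kk}, the last component of the solution
to the Yule-Walker system G_k phi = r_k where
  (G_k)_{ij} = rho(|i - j|), (r_k)_i = rho(i), i,j = 1..k.
Equivalently, Durbin-Levinson gives phi_{kk} iteratively:
  phi_{11} = rho(1)
  phi_{kk} = [rho(k) - sum_{j=1..k-1} phi_{k-1,j} rho(k-j)]
            / [1 - sum_{j=1..k-1} phi_{k-1,j} rho(j)],
  phi_{k,j} = phi_{k-1,j} - phi_{kk} phi_{k-1,k-j},  j = 1..k-1.
Step k = 1:
  phi_11 = rho(1) = 0.7615.
Step k = 2:
  phi_22 = [rho(2) - phi_11 rho(1)] / [1 - phi_11 rho(1)] = [0.7358 - (0.7615)(0.7615)] / [1 - (0.7615)(0.7615)]
         = 0.15591775 / 0.42011775 = 0.3711.
Therefore phi_{22} = 0.3711.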